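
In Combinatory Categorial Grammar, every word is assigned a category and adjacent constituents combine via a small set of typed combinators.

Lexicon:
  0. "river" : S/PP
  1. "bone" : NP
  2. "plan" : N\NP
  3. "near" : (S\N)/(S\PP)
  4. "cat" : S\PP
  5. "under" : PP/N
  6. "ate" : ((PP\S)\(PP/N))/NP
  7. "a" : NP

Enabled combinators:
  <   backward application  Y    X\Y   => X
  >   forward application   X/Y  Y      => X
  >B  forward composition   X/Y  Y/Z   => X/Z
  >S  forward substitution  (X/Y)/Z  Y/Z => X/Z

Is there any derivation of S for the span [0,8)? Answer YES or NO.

[0,8] S   >
  [0,1] "river" : S/PP
  [1,8] PP   <
    [1,5] S   <
      [1,3] N   <
        [1,2] "bone" : NP
        [2,3] "plan" : N\NP
      [3,5] S\N   >
        [3,4] "near" : (S\N)/(S\PP)
        [4,5] "cat" : S\PP
    [5,8] PP\S   <
      [5,6] "under" : PP/N
      [6,8] (PP\S)\(PP/N)   >
        [6,7] "ate" : ((PP\S)\(PP/N))/NP
        [7,8] "a" : NP

YES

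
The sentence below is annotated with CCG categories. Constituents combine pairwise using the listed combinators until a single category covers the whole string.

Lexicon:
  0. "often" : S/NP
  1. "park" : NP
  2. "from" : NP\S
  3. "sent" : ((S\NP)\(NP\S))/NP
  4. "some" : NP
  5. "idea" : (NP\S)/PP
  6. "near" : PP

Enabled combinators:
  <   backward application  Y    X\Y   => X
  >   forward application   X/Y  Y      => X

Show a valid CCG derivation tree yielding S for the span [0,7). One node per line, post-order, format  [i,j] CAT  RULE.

[0,7] S   >
  [0,1] "often" : S/NP
  [1,7] NP   <
    [1,5] S   <
      [1,2] "park" : NP
      [2,5] S\NP   <
        [2,3] "from" : NP\S
        [3,5] (S\NP)\(NP\S)   >
          [3,4] "sent" : ((S\NP)\(NP\S))/NP
          [4,5] "some" : NP
    [5,7] NP\S   >
      [5,6] "idea" : (NP\S)/PP
      [6,7] "near" : PP

[0,1] S/NP  lex  "often"
[1,2] NP  lex  "park"
[2,3] NP\S  lex  "from"
[3,4] ((S\NP)\(NP\S))/NP  lex  "sent"
[4,5] NP  lex  "some"
[3,5] (S\NP)\(NP\S)  >  k=4
[2,5] S\NP  <  k=3
[1,5] S  <  k=2
[5,6] (NP\S)/PP  lex  "idea"
[6,7] PP  lex  "near"
[5,7] NP\S  >  k=6
[1,7] NP  <  k=5
[0,7] S  >  k=1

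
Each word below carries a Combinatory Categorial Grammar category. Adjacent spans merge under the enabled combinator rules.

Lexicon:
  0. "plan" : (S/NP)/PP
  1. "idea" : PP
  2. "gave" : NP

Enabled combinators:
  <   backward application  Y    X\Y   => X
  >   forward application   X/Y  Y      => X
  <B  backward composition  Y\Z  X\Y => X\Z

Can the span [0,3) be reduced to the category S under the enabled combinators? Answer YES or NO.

[0,3] S   >
  [0,2] S/NP   >
    [0,1] "plan" : (S/NP)/PP
    [1,2] "idea" : PP
  [2,3] "gave" : NP

YES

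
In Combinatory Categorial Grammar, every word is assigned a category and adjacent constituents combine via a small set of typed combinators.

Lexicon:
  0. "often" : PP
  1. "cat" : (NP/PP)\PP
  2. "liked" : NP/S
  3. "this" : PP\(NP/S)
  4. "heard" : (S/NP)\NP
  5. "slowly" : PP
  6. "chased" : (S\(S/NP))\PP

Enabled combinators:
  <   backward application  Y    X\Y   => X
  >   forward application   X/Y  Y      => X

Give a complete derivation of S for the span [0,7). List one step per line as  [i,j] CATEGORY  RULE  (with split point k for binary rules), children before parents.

[0,7] S   <
  [0,5] S/NP   <
    [0,4] NP   >
      [0,2] NP/PP   <
        [0,1] "often" : PP
        [1,2] "cat" : (NP/PP)\PP
      [2,4] PP   <
        [2,3] "liked" : NP/S
        [3,4] "this" : PP\(NP/S)
    [4,5] "heard" : (S/NP)\NP
  [5,7] S\(S/NP)   <
    [5,6] "slowly" : PP
    [6,7] "chased" : (S\(S/NP))\PP

[0,1] PP  lex  "often"
[1,2] (NP/PP)\PP  lex  "cat"
[0,2] NP/PP  <  k=1
[2,3] NP/S  lex  "liked"
[3,4] PP\(NP/S)  lex  "this"
[2,4] PP  <  k=3
[0,4] NP  >  k=2
[4,5] (S/NP)\NP  lex  "heard"
[0,5] S/NP  <  k=4
[5,6] PP  lex  "slowly"
[6,7] (S\(S/NP))\PP  lex  "chased"
[5,7] S\(S/NP)  <  k=6
[0,7] S  <  k=5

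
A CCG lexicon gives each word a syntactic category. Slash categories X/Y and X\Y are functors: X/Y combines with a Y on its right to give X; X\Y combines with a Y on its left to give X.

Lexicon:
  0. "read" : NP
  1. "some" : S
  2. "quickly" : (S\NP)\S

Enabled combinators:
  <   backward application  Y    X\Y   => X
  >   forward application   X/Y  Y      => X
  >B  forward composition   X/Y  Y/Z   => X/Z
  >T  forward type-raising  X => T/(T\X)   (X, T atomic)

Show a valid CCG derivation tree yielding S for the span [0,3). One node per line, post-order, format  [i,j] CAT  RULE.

[0,1] NP  lex  "read"
[0,1] S/(S\NP)  >T
[1,2] S  lex  "some"
[2,3] (S\NP)\S  lex  "quickly"
[1,3] S\NP  <  k=2
[0,3] S  >  k=1

[0,3] S   >
  [0,1] S/(S\NP)   >T
    [0,1] "read" : NP
  [1,3] S\NP   <
    [1,2] "some" : S
    [2,3] "quickly" : (S\NP)\S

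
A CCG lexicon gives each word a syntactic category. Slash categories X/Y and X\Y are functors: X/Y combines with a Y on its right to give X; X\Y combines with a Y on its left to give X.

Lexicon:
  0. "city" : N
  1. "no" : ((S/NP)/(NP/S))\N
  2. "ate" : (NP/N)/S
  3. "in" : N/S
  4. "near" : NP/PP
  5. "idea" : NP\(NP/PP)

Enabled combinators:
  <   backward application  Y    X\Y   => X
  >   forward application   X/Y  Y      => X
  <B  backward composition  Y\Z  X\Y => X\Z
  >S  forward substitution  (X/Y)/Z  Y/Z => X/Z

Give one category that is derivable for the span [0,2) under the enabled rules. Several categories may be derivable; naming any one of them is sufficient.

[0,6] S   >
  [0,4] S/NP   >
    [0,2] (S/NP)/(NP/S)   <
      [0,1] "city" : N
      [1,2] "no" : ((S/NP)/(NP/S))\N
    [2,4] NP/S   >S
      [2,3] "ate" : (NP/N)/S
      [3,4] "in" : N/S
  [4,6] NP   <
    [4,5] "near" : NP/PP
    [5,6] "idea" : NP\(NP/PP)

(S/NP)/(NP/S)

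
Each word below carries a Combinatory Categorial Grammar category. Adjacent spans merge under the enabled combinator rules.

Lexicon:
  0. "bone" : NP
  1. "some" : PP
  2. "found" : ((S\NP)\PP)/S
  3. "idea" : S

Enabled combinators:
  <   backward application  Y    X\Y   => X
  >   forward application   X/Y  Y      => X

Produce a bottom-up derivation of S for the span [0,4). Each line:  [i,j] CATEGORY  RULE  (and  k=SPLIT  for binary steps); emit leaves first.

[0,4] S   <
  [0,1] "bone" : NP
  [1,4] S\NP   <
    [1,2] "some" : PP
    [2,4] (S\NP)\PP   >
      [2,3] "found" : ((S\NP)\PP)/S
      [3,4] "idea" : S

[0,1] NP  lex  "bone"
[1,2] PP  lex  "some"
[2,3] ((S\NP)\PP)/S  lex  "found"
[3,4] S  lex  "idea"
[2,4] (S\NP)\PP  >  k=3
[1,4] S\NP  <  k=2
[0,4] S  <  k=1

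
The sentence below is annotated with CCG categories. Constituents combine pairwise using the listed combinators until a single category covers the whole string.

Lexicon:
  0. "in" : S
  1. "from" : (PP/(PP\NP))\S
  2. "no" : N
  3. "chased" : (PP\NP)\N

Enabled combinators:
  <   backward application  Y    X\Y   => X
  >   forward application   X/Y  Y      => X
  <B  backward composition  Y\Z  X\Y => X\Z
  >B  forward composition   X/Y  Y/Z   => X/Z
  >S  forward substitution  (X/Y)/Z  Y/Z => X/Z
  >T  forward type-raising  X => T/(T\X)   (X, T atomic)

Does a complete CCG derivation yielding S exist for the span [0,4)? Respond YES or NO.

NO

S (PP/(PP\NP))\S N (PP\NP)\N
CKY chart[0,4] = {N/(N\PP), NP/(NP\PP), PP, PP/(PP\PP), S/(S\PP)}; S ∉ chart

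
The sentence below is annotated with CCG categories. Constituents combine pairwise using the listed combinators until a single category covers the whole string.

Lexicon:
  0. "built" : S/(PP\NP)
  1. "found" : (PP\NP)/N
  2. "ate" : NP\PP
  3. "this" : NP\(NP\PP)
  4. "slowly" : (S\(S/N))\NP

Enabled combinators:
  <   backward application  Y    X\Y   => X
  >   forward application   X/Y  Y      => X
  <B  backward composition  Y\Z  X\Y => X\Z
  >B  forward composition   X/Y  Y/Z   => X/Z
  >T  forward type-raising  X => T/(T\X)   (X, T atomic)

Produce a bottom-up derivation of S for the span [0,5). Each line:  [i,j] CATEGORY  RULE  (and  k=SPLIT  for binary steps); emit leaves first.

[0,5] S   <
  [0,2] S/N   >B
    [0,1] "built" : S/(PP\NP)
    [1,2] "found" : (PP\NP)/N
  [2,5] S\(S/N)   <
    [2,4] NP   <
      [2,3] "ate" : NP\PP
      [3,4] "this" : NP\(NP\PP)
    [4,5] "slowly" : (S\(S/N))\NP

[0,1] S/(PP\NP)  lex  "built"
[1,2] (PP\NP)/N  lex  "found"
[0,2] S/N  >B  k=1
[2,3] NP\PP  lex  "ate"
[3,4] NP\(NP\PP)  lex  "this"
[2,4] NP  <  k=3
[4,5] (S\(S/N))\NP  lex  "slowly"
[2,5] S\(S/N)  <  k=4
[0,5] S  <  k=2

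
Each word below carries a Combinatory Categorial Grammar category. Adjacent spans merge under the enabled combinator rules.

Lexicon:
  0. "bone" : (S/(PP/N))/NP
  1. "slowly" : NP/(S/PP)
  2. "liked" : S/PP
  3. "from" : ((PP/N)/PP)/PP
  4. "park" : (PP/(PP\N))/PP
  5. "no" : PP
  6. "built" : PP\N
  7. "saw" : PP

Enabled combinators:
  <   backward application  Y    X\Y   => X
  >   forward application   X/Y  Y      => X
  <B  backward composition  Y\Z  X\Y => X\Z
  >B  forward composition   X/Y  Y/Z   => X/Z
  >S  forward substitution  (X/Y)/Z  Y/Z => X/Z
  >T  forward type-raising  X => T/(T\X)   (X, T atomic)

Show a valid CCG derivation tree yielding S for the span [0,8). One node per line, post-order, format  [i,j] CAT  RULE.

[0,1] (S/(PP/N))/NP  lex  "bone"
[1,2] NP/(S/PP)  lex  "slowly"
[2,3] S/PP  lex  "liked"
[1,3] NP  >  k=2
[0,3] S/(PP/N)  >  k=1
[3,4] ((PP/N)/PP)/PP  lex  "from"
[4,5] (PP/(PP\N))/PP  lex  "park"
[5,6] PP  lex  "no"
[4,6] PP/(PP\N)  >  k=5
[6,7] PP\N  lex  "built"
[4,7] PP  >  k=6
[3,7] (PP/N)/PP  >  k=4
[7,8] PP  lex  "saw"
[3,8] PP/N  >  k=7
[0,8] S  >  k=3

[0,8] S   >
  [0,3] S/(PP/N)   >
    [0,1] "bone" : (S/(PP/N))/NP
    [1,3] NP   >
      [1,2] "slowly" : NP/(S/PP)
      [2,3] "liked" : S/PP
  [3,8] PP/N   >
    [3,7] (PP/N)/PP   >
      [3,4] "from" : ((PP/N)/PP)/PP
      [4,7] PP   >
        [4,6] PP/(PP\N)   >
          [4,5] "park" : (PP/(PP\N))/PP
          [5,6] "no" : PP
        [6,7] "built" : PP\N
    [7,8] "saw" : PP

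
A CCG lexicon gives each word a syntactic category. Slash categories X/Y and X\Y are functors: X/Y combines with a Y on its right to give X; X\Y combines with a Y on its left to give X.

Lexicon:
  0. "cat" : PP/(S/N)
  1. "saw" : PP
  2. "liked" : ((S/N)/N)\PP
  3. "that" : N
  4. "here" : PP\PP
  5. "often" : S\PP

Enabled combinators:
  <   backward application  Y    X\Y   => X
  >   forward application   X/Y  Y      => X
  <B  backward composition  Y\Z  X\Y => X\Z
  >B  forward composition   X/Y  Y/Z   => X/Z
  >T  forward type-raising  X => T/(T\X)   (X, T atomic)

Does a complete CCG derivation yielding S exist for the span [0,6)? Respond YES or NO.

[0,6] S   <
  [0,4] PP   >
    [0,3] PP/N   >B
      [0,1] "cat" : PP/(S/N)
      [1,3] (S/N)/N   <
        [1,2] "saw" : PP
        [2,3] "liked" : ((S/N)/N)\PP
    [3,4] "that" : N
  [4,6] S\PP   <B
    [4,5] "here" : PP\PP
    [5,6] "often" : S\PP

YES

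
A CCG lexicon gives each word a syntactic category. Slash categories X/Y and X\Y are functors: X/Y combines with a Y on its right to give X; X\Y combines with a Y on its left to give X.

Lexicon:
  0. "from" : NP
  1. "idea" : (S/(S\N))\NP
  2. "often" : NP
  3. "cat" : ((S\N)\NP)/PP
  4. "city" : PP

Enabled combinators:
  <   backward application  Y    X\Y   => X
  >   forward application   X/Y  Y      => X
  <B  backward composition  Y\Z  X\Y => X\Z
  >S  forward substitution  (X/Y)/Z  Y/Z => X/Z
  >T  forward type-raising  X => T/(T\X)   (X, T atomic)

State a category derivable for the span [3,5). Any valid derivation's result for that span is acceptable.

(S\N)\NP

[0,5] S   >
  [0,2] S/(S\N)   <
    [0,1] "from" : NP
    [1,2] "idea" : (S/(S\N))\NP
  [2,5] S\N   <
    [2,3] "often" : NP
    [3,5] (S\N)\NP   >
      [3,4] "cat" : ((S\N)\NP)/PP
      [4,5] "city" : PP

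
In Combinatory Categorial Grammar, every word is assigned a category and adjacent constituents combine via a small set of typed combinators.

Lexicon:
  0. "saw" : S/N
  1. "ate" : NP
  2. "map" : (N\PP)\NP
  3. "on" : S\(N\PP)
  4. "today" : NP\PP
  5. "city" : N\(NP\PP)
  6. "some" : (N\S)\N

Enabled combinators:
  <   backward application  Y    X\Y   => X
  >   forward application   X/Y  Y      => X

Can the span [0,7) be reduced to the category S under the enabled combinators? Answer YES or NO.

YES

[0,7] S   >
  [0,1] "saw" : S/N
  [1,7] N   <
    [1,4] S   <
      [1,3] N\PP   <
        [1,2] "ate" : NP
        [2,3] "map" : (N\PP)\NP
      [3,4] "on" : S\(N\PP)
    [4,7] N\S   <
      [4,6] N   <
        [4,5] "today" : NP\PP
        [5,6] "city" : N\(NP\PP)
      [6,7] "some" : (N\S)\N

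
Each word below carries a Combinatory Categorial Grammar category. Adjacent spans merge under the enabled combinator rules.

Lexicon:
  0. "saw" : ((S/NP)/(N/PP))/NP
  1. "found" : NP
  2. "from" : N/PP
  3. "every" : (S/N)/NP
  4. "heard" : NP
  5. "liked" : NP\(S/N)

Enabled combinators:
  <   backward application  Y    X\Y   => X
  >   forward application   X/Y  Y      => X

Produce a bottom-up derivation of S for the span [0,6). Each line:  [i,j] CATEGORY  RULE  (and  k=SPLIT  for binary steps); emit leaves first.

[0,1] ((S/NP)/(N/PP))/NP  lex  "saw"
[1,2] NP  lex  "found"
[0,2] (S/NP)/(N/PP)  >  k=1
[2,3] N/PP  lex  "from"
[0,3] S/NP  >  k=2
[3,4] (S/N)/NP  lex  "every"
[4,5] NP  lex  "heard"
[3,5] S/N  >  k=4
[5,6] NP\(S/N)  lex  "liked"
[3,6] NP  <  k=5
[0,6] S  >  k=3

[0,6] S   >
  [0,3] S/NP   >
    [0,2] (S/NP)/(N/PP)   >
      [0,1] "saw" : ((S/NP)/(N/PP))/NP
      [1,2] "found" : NP
    [2,3] "from" : N/PP
  [3,6] NP   <
    [3,5] S/N   >
      [3,4] "every" : (S/N)/NP
      [4,5] "heard" : NP
    [5,6] "liked" : NP\(S/N)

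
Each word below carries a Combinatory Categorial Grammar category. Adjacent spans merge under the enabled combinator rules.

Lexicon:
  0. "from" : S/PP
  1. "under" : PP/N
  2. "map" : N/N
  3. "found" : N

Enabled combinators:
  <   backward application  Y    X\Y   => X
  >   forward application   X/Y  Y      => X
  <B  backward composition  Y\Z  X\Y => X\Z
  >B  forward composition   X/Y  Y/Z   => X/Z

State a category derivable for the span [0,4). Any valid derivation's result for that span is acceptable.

[0,4] S   >
  [0,3] S/N   >B
    [0,1] "from" : S/PP
    [1,3] PP/N   >B
      [1,2] "under" : PP/N
      [2,3] "map" : N/N
  [3,4] "found" : N

S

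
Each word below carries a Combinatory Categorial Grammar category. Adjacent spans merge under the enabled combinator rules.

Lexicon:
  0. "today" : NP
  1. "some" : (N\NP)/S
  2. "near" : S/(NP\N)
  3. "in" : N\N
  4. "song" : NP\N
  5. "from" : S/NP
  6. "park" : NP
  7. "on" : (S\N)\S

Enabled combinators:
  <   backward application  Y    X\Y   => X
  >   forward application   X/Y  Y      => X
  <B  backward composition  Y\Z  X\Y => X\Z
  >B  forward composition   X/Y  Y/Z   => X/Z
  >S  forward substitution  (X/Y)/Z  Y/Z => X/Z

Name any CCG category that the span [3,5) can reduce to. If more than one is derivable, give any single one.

[0,8] S   <
  [0,1] "today" : NP
  [1,8] S\NP   <B
    [1,5] N\NP   >
      [1,2] "some" : (N\NP)/S
      [2,5] S   >
        [2,3] "near" : S/(NP\N)
        [3,5] NP\N   <B
          [3,4] "in" : N\N
          [4,5] "song" : NP\N
    [5,8] S\N   <
      [5,7] S   >
        [5,6] "from" : S/NP
        [6,7] "park" : NP
      [7,8] "on" : (S\N)\S

NP\N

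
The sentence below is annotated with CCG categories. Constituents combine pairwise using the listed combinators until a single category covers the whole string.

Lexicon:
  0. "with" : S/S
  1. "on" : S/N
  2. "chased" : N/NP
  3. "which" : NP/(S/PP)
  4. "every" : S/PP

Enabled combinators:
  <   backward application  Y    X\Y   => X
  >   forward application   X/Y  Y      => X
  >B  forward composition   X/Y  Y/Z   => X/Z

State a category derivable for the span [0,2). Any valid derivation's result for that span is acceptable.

[0,5] S   >
  [0,2] S/N   >B
    [0,1] "with" : S/S
    [1,2] "on" : S/N
  [2,5] N   >
    [2,3] "chased" : N/NP
    [3,5] NP   >
      [3,4] "which" : NP/(S/PP)
      [4,5] "every" : S/PP

S/N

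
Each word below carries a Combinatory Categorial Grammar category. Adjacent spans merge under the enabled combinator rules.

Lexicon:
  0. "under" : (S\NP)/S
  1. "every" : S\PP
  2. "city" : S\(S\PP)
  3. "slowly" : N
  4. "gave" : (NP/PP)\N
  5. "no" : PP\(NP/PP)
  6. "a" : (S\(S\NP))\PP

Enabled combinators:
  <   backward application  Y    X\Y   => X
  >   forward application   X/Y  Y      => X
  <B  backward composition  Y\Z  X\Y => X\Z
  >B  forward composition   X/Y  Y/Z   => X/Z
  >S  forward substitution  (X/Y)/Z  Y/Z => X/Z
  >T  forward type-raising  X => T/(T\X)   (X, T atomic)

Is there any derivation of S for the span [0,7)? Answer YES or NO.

[0,7] S   <
  [0,3] S\NP   >
    [0,1] "under" : (S\NP)/S
    [1,3] S   <
      [1,2] "every" : S\PP
      [2,3] "city" : S\(S\PP)
  [3,7] S\(S\NP)   <
    [3,6] PP   >
      [3,4] PP/(PP\N)   >T
        [3,4] "slowly" : N
      [4,6] PP\N   <B
        [4,5] "gave" : (NP/PP)\N
        [5,6] "no" : PP\(NP/PP)
    [6,7] "a" : (S\(S\NP))\PP

YES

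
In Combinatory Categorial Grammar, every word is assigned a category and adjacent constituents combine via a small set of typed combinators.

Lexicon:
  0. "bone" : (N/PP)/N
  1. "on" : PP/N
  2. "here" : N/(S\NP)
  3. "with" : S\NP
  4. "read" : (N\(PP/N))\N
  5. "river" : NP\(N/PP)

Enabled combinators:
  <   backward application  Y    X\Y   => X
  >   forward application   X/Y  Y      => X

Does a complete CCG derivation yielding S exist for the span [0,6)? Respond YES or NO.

(N/PP)/N PP/N N/(S\NP) S\NP (N\(PP/N))\N NP\(N/PP)
CKY chart[0,6] = {NP}; S ∉ chart

NO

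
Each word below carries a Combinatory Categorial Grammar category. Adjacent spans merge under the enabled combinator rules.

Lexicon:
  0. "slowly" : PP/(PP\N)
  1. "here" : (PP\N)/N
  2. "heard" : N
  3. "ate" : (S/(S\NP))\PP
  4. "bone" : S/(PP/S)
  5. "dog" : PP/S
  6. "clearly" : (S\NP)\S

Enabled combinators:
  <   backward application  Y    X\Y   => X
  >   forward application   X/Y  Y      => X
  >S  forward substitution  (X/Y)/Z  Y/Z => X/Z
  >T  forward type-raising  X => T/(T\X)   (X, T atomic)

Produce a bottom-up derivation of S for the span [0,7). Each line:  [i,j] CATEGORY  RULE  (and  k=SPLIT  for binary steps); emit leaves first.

[0,7] S   >
  [0,4] S/(S\NP)   <
    [0,3] PP   >
      [0,1] "slowly" : PP/(PP\N)
      [1,3] PP\N   >
        [1,2] "here" : (PP\N)/N
        [2,3] "heard" : N
    [3,4] "ate" : (S/(S\NP))\PP
  [4,7] S\NP   <
    [4,6] S   >
      [4,5] "bone" : S/(PP/S)
      [5,6] "dog" : PP/S
    [6,7] "clearly" : (S\NP)\S

[0,1] PP/(PP\N)  lex  "slowly"
[1,2] (PP\N)/N  lex  "here"
[2,3] N  lex  "heard"
[1,3] PP\N  >  k=2
[0,3] PP  >  k=1
[3,4] (S/(S\NP))\PP  lex  "ate"
[0,4] S/(S\NP)  <  k=3
[4,5] S/(PP/S)  lex  "bone"
[5,6] PP/S  lex  "dog"
[4,6] S  >  k=5
[6,7] (S\NP)\S  lex  "clearly"
[4,7] S\NP  <  k=6
[0,7] S  >  k=4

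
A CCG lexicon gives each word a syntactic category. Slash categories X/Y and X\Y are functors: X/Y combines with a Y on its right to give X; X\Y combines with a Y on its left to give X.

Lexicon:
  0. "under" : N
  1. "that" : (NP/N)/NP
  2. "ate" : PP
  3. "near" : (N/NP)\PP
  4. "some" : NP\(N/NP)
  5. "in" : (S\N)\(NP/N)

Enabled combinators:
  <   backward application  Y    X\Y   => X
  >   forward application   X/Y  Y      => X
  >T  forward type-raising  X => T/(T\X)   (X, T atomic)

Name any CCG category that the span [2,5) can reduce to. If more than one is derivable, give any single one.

[0,6] S   >
  [0,1] S/(S\N)   >T
    [0,1] "under" : N
  [1,6] S\N   <
    [1,5] NP/N   >
      [1,2] "that" : (NP/N)/NP
      [2,5] NP   <
        [2,4] N/NP   <
          [2,3] "ate" : PP
          [3,4] "near" : (N/NP)\PP
        [4,5] "some" : NP\(N/NP)
    [5,6] "in" : (S\N)\(NP/N)

NP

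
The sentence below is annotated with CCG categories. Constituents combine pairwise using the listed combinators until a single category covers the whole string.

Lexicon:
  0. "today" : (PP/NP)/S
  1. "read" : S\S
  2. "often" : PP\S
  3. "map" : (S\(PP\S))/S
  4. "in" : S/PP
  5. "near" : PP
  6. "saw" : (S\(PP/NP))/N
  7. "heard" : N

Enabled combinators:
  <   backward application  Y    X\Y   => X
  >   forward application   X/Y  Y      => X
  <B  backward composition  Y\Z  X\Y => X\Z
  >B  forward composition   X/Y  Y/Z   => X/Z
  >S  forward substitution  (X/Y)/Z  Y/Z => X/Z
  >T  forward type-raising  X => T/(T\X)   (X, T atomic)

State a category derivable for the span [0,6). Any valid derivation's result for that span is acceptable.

[0,8] S   <
  [0,6] PP/NP   >
    [0,1] "today" : (PP/NP)/S
    [1,6] S   <
      [1,3] PP\S   <B
        [1,2] "read" : S\S
        [2,3] "often" : PP\S
      [3,6] S\(PP\S)   >
        [3,4] "map" : (S\(PP\S))/S
        [4,6] S   >
          [4,5] "in" : S/PP
          [5,6] "near" : PP
  [6,8] S\(PP/NP)   >
    [6,7] "saw" : (S\(PP/NP))/N
    [7,8] "heard" : N

PP/NP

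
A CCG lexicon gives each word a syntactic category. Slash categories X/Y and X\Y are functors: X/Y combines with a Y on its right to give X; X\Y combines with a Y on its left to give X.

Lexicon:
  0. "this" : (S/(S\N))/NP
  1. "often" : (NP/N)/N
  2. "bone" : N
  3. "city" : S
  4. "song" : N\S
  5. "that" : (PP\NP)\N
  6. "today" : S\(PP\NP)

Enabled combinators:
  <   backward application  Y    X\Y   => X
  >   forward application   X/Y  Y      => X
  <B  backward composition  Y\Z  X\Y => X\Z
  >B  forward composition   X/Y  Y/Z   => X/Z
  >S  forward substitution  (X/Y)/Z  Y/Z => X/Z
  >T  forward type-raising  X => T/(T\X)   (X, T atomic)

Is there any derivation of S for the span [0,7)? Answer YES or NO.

[0,7] S   >
  [0,5] S/(S\N)   >
    [0,1] "this" : (S/(S\N))/NP
    [1,5] NP   >
      [1,3] NP/N   >
        [1,2] "often" : (NP/N)/N
        [2,3] "bone" : N
      [3,5] N   <
        [3,4] "city" : S
        [4,5] "song" : N\S
  [5,7] S\N   <B
    [5,6] "that" : (PP\NP)\N
    [6,7] "today" : S\(PP\NP)

YES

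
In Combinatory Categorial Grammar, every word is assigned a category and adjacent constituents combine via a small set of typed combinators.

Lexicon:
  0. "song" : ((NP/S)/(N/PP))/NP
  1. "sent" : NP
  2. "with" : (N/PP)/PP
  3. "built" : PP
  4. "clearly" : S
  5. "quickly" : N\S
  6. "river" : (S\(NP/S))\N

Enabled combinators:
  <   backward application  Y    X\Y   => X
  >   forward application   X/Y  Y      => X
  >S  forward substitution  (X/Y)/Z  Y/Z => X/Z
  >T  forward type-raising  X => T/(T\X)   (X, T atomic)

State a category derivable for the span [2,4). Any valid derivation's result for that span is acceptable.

[0,7] S   <
  [0,4] NP/S   >
    [0,2] (NP/S)/(N/PP)   >
      [0,1] "song" : ((NP/S)/(N/PP))/NP
      [1,2] "sent" : NP
    [2,4] N/PP   >
      [2,3] "with" : (N/PP)/PP
      [3,4] "built" : PP
  [4,7] S\(NP/S)   <
    [4,6] N   <
      [4,5] "clearly" : S
      [5,6] "quickly" : N\S
    [6,7] "river" : (S\(NP/S))\N

N/PP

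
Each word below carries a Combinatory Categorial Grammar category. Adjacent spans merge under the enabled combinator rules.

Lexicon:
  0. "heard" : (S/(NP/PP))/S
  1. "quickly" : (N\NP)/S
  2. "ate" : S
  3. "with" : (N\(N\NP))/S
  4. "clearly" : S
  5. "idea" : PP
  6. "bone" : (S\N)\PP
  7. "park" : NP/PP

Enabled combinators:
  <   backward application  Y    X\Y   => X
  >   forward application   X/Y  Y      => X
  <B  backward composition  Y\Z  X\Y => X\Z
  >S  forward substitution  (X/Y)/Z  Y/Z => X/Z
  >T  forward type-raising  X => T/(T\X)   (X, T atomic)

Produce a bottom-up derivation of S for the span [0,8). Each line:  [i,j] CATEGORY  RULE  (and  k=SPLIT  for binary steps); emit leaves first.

[0,8] S   >
  [0,7] S/(NP/PP)   >
    [0,1] "heard" : (S/(NP/PP))/S
    [1,7] S   <
      [1,5] N   <
        [1,3] N\NP   >
          [1,2] "quickly" : (N\NP)/S
          [2,3] "ate" : S
        [3,5] N\(N\NP)   >
          [3,4] "with" : (N\(N\NP))/S
          [4,5] "clearly" : S
      [5,7] S\N   <
        [5,6] "idea" : PP
        [6,7] "bone" : (S\N)\PP
  [7,8] "park" : NP/PP

[0,1] (S/(NP/PP))/S  lex  "heard"
[1,2] (N\NP)/S  lex  "quickly"
[2,3] S  lex  "ate"
[1,3] N\NP  >  k=2
[3,4] (N\(N\NP))/S  lex  "with"
[4,5] S  lex  "clearly"
[3,5] N\(N\NP)  >  k=4
[1,5] N  <  k=3
[5,6] PP  lex  "idea"
[6,7] (S\N)\PP  lex  "bone"
[5,7] S\N  <  k=6
[1,7] S  <  k=5
[0,7] S/(NP/PP)  >  k=1
[7,8] NP/PP  lex  "park"
[0,8] S  >  k=7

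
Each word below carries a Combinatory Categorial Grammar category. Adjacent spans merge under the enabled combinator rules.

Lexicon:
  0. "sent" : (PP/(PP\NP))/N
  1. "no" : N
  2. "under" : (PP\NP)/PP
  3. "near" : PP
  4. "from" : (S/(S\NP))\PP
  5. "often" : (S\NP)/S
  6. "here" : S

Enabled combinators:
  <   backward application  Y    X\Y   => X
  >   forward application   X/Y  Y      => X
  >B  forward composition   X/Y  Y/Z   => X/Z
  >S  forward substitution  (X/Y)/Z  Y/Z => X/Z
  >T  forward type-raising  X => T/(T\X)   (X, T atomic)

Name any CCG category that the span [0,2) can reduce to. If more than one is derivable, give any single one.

PP/(PP\NP)

[0,7] S   >
  [0,5] S/(S\NP)   <
    [0,4] PP   >
      [0,2] PP/(PP\NP)   >
        [0,1] "sent" : (PP/(PP\NP))/N
        [1,2] "no" : N
      [2,4] PP\NP   >
        [2,3] "under" : (PP\NP)/PP
        [3,4] "near" : PP
    [4,5] "from" : (S/(S\NP))\PP
  [5,7] S\NP   >
    [5,6] "often" : (S\NP)/S
    [6,7] "here" : S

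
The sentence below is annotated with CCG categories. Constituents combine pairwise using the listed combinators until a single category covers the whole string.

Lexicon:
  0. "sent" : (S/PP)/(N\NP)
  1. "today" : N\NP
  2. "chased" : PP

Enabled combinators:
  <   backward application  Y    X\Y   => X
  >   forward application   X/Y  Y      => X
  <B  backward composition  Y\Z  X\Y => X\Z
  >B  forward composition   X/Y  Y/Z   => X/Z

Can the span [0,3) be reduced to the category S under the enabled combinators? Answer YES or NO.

YES

[0,3] S   >
  [0,2] S/PP   >
    [0,1] "sent" : (S/PP)/(N\NP)
    [1,2] "today" : N\NP
  [2,3] "chased" : PP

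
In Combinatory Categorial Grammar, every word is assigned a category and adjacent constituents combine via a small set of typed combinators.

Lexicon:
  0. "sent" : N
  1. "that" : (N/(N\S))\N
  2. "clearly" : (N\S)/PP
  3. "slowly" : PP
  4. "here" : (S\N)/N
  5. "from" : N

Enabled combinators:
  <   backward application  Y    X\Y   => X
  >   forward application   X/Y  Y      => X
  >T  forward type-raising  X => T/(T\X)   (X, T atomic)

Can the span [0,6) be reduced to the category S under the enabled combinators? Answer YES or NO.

[0,6] S   <
  [0,4] N   >
    [0,2] N/(N\S)   <
      [0,1] "sent" : N
      [1,2] "that" : (N/(N\S))\N
    [2,4] N\S   >
      [2,3] "clearly" : (N\S)/PP
      [3,4] "slowly" : PP
  [4,6] S\N   >
    [4,5] "here" : (S\N)/N
    [5,6] "from" : N

YES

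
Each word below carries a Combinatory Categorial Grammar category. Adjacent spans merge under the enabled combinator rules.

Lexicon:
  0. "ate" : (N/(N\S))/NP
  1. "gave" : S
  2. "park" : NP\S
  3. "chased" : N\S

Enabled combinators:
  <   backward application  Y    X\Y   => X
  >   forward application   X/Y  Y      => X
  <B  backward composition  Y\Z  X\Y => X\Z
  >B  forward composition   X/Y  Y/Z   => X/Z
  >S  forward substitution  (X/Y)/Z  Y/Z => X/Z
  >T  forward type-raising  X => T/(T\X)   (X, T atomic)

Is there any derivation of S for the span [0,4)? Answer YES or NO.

(N/(N\S))/NP S NP\S N\S
CKY chart[0,4] = {N, N/(N\N), NP/(NP\N), PP/(PP\N), S/(S\N)}; S ∉ chart

NO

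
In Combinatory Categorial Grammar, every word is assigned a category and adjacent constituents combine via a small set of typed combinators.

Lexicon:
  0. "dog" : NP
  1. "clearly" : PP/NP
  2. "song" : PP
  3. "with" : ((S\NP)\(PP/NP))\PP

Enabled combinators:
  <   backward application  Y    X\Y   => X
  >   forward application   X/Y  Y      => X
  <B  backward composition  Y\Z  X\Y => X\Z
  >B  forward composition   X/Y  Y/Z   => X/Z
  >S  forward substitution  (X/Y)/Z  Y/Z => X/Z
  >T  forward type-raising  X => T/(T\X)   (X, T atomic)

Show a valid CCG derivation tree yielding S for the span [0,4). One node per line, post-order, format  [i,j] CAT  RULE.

[0,1] NP  lex  "dog"
[1,2] PP/NP  lex  "clearly"
[2,3] PP  lex  "song"
[3,4] ((S\NP)\(PP/NP))\PP  lex  "with"
[2,4] (S\NP)\(PP/NP)  <  k=3
[1,4] S\NP  <  k=2
[0,4] S  <  k=1

[0,4] S   <
  [0,1] "dog" : NP
  [1,4] S\NP   <
    [1,2] "clearly" : PP/NP
    [2,4] (S\NP)\(PP/NP)   <
      [2,3] "song" : PP
      [3,4] "with" : ((S\NP)\(PP/NP))\PP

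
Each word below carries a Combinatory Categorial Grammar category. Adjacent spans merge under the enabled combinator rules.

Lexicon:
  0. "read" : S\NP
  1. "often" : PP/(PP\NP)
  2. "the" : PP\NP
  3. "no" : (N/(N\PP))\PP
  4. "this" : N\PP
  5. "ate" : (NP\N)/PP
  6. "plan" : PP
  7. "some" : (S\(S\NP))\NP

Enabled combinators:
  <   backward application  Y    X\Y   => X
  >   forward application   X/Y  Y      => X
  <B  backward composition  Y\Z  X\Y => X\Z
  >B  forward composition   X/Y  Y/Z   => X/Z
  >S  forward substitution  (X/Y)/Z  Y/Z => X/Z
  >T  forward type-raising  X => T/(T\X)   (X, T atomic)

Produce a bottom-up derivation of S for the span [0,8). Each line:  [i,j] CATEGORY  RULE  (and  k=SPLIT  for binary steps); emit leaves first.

[0,8] S   <
  [0,1] "read" : S\NP
  [1,8] S\(S\NP)   <
    [1,7] NP   <
      [1,5] N   >
        [1,4] N/(N\PP)   <
          [1,3] PP   >
            [1,2] "often" : PP/(PP\NP)
            [2,3] "the" : PP\NP
          [3,4] "no" : (N/(N\PP))\PP
        [4,5] "this" : N\PP
      [5,7] NP\N   >
        [5,6] "ate" : (NP\N)/PP
        [6,7] "plan" : PP
    [7,8] "some" : (S\(S\NP))\NP

[0,1] S\NP  lex  "read"
[1,2] PP/(PP\NP)  lex  "often"
[2,3] PP\NP  lex  "the"
[1,3] PP  >  k=2
[3,4] (N/(N\PP))\PP  lex  "no"
[1,4] N/(N\PP)  <  k=3
[4,5] N\PP  lex  "this"
[1,5] N  >  k=4
[5,6] (NP\N)/PP  lex  "ate"
[6,7] PP  lex  "plan"
[5,7] NP\N  >  k=6
[1,7] NP  <  k=5
[7,8] (S\(S\NP))\NP  lex  "some"
[1,8] S\(S\NP)  <  k=7
[0,8] S  <  k=1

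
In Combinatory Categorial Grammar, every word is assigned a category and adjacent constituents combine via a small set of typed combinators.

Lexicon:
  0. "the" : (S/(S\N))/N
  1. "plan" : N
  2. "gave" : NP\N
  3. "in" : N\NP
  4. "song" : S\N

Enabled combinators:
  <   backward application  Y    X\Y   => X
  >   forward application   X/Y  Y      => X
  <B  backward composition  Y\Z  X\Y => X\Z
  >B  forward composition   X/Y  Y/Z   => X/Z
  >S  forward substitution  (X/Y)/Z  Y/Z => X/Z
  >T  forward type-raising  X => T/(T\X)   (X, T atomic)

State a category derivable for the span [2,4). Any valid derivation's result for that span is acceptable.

N\N

[0,5] S   >
  [0,2] S/(S\N)   >
    [0,1] "the" : (S/(S\N))/N
    [1,2] "plan" : N
  [2,5] S\N   <B
    [2,4] N\N   <B
      [2,3] "gave" : NP\N
      [3,4] "in" : N\NP
    [4,5] "song" : S\N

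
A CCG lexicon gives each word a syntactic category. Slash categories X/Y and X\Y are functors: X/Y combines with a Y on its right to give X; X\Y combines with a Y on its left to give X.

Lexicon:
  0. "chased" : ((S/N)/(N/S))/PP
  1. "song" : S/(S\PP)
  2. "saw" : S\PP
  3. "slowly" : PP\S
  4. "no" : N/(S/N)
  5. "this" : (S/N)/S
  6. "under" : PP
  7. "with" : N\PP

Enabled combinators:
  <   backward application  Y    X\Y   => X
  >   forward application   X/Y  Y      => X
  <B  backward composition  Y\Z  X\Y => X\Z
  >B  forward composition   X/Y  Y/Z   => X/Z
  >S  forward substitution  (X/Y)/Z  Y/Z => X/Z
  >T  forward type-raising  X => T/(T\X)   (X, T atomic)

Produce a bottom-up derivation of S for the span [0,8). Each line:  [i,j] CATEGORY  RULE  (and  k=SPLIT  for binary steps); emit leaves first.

[0,8] S   >
  [0,6] S/N   >
    [0,4] (S/N)/(N/S)   >
      [0,1] "chased" : ((S/N)/(N/S))/PP
      [1,4] PP   <
        [1,3] S   >
          [1,2] "song" : S/(S\PP)
          [2,3] "saw" : S\PP
        [3,4] "slowly" : PP\S
    [4,6] N/S   >B
      [4,5] "no" : N/(S/N)
      [5,6] "this" : (S/N)/S
  [6,8] N   <
    [6,7] "under" : PP
    [7,8] "with" : N\PP

[0,1] ((S/N)/(N/S))/PP  lex  "chased"
[1,2] S/(S\PP)  lex  "song"
[2,3] S\PP  lex  "saw"
[1,3] S  >  k=2
[3,4] PP\S  lex  "slowly"
[1,4] PP  <  k=3
[0,4] (S/N)/(N/S)  >  k=1
[4,5] N/(S/N)  lex  "no"
[5,6] (S/N)/S  lex  "this"
[4,6] N/S  >B  k=5
[0,6] S/N  >  k=4
[6,7] PP  lex  "under"
[7,8] N\PP  lex  "with"
[6,8] N  <  k=7
[0,8] S  >  k=6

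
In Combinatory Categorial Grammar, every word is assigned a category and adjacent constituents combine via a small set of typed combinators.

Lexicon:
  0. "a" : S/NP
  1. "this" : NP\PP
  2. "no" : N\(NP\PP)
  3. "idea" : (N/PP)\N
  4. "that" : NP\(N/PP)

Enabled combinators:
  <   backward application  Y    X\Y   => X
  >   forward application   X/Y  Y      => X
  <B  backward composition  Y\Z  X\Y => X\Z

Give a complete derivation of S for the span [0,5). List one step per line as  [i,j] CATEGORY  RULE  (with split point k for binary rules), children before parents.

[0,5] S   >
  [0,1] "a" : S/NP
  [1,5] NP   <
    [1,3] N   <
      [1,2] "this" : NP\PP
      [2,3] "no" : N\(NP\PP)
    [3,5] NP\N   <B
      [3,4] "idea" : (N/PP)\N
      [4,5] "that" : NP\(N/PP)

[0,1] S/NP  lex  "a"
[1,2] NP\PP  lex  "this"
[2,3] N\(NP\PP)  lex  "no"
[1,3] N  <  k=2
[3,4] (N/PP)\N  lex  "idea"
[4,5] NP\(N/PP)  lex  "that"
[3,5] NP\N  <B  k=4
[1,5] NP  <  k=3
[0,5] S  >  k=1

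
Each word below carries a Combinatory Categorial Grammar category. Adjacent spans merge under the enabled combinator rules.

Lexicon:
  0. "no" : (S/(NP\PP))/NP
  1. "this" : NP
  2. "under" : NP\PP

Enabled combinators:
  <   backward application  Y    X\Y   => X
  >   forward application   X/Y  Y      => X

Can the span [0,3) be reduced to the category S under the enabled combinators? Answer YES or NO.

YES

[0,3] S   >
  [0,2] S/(NP\PP)   >
    [0,1] "no" : (S/(NP\PP))/NP
    [1,2] "this" : NP
  [2,3] "under" : NP\PP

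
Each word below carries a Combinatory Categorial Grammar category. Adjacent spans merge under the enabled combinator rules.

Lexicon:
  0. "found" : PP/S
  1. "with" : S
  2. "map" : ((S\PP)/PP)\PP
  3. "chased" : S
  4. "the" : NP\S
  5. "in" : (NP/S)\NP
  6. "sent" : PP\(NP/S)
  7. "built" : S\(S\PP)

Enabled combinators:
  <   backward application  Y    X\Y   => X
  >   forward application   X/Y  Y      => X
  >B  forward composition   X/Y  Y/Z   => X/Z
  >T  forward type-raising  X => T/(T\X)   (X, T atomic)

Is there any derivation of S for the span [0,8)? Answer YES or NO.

[0,8] S   <
  [0,7] S\PP   >
    [0,3] (S\PP)/PP   <
      [0,2] PP   >
        [0,1] "found" : PP/S
        [1,2] "with" : S
      [2,3] "map" : ((S\PP)/PP)\PP
    [3,7] PP   <
      [3,6] NP/S   <
        [3,5] NP   <
          [3,4] "chased" : S
          [4,5] "the" : NP\S
        [5,6] "in" : (NP/S)\NP
      [6,7] "sent" : PP\(NP/S)
  [7,8] "built" : S\(S\PP)

YES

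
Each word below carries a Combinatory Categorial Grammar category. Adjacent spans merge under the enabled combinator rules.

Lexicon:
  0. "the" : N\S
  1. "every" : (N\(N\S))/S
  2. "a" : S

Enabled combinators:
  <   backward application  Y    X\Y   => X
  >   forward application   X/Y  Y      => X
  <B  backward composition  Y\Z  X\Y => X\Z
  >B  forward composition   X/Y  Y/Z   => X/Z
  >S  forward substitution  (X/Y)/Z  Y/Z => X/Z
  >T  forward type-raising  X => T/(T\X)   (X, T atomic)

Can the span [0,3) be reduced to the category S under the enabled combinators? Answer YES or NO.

N\S (N\(N\S))/S S
CKY chart[0,3] = {N, N/(N\N), NP/(NP\N), PP/(PP\N), S/(S\N)}; S ∉ chart

NO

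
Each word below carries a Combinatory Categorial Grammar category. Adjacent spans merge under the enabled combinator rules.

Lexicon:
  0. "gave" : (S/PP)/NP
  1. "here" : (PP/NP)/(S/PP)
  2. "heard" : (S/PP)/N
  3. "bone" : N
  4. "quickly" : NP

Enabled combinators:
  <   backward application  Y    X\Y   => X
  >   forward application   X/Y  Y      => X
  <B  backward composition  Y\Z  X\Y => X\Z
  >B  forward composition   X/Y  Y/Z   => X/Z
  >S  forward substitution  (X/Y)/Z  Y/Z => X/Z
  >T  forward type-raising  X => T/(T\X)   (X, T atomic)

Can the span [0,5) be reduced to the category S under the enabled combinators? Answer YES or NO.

YES

[0,5] S   >
  [0,4] S/NP   >S
    [0,1] "gave" : (S/PP)/NP
    [1,4] PP/NP   >
      [1,2] "here" : (PP/NP)/(S/PP)
      [2,4] S/PP   >
        [2,3] "heard" : (S/PP)/N
        [3,4] "bone" : N
  [4,5] "quickly" : NP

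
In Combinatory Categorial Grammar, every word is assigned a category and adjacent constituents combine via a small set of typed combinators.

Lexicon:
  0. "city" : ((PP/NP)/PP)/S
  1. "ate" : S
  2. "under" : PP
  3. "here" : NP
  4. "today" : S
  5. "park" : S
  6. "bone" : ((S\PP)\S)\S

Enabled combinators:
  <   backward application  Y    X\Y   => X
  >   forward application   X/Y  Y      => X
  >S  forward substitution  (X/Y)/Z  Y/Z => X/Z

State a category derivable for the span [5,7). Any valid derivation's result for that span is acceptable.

(S\PP)\S

[0,7] S   <
  [0,4] PP   >
    [0,3] PP/NP   >
      [0,2] (PP/NP)/PP   >
        [0,1] "city" : ((PP/NP)/PP)/S
        [1,2] "ate" : S
      [2,3] "under" : PP
    [3,4] "here" : NP
  [4,7] S\PP   <
    [4,5] "today" : S
    [5,7] (S\PP)\S   <
      [5,6] "park" : S
      [6,7] "bone" : ((S\PP)\S)\S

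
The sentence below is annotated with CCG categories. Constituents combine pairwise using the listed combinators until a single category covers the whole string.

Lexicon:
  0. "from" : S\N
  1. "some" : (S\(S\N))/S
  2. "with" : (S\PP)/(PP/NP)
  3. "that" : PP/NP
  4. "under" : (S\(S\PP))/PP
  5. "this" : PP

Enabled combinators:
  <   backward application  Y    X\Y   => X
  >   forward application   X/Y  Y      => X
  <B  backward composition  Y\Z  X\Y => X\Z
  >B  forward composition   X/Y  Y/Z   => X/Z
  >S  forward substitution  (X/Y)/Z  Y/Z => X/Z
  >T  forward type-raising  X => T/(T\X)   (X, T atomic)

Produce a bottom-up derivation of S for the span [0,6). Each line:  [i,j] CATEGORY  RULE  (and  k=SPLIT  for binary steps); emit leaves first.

[0,1] S\N  lex  "from"
[1,2] (S\(S\N))/S  lex  "some"
[2,3] (S\PP)/(PP/NP)  lex  "with"
[3,4] PP/NP  lex  "that"
[2,4] S\PP  >  k=3
[4,5] (S\(S\PP))/PP  lex  "under"
[5,6] PP  lex  "this"
[4,6] S\(S\PP)  >  k=5
[2,6] S  <  k=4
[1,6] S\(S\N)  >  k=2
[0,6] S  <  k=1

[0,6] S   <
  [0,1] "from" : S\N
  [1,6] S\(S\N)   >
    [1,2] "some" : (S\(S\N))/S
    [2,6] S   <
      [2,4] S\PP   >
        [2,3] "with" : (S\PP)/(PP/NP)
        [3,4] "that" : PP/NP
      [4,6] S\(S\PP)   >
        [4,5] "under" : (S\(S\PP))/PP
        [5,6] "this" : PP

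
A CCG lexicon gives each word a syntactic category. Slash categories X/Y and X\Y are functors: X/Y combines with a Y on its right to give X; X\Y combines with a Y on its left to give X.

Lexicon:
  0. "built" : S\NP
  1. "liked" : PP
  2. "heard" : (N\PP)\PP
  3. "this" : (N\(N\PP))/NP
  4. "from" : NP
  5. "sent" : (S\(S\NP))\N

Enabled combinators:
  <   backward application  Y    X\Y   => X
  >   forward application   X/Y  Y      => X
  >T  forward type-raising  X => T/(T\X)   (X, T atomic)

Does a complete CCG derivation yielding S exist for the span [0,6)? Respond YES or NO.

[0,6] S   <
  [0,1] "built" : S\NP
  [1,6] S\(S\NP)   <
    [1,5] N   <
      [1,3] N\PP   <
        [1,2] "liked" : PP
        [2,3] "heard" : (N\PP)\PP
      [3,5] N\(N\PP)   >
        [3,4] "this" : (N\(N\PP))/NP
        [4,5] "from" : NP
    [5,6] "sent" : (S\(S\NP))\N

YES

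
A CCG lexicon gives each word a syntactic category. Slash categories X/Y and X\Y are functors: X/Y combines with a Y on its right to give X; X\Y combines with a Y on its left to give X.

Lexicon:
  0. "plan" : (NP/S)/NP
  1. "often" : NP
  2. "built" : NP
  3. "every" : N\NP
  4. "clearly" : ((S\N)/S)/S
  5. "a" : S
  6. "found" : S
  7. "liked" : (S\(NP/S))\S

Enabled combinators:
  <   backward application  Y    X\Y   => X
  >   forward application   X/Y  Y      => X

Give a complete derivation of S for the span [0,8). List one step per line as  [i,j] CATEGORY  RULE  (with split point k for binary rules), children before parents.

[0,8] S   <
  [0,2] NP/S   >
    [0,1] "plan" : (NP/S)/NP
    [1,2] "often" : NP
  [2,8] S\(NP/S)   <
    [2,7] S   <
      [2,4] N   <
        [2,3] "built" : NP
        [3,4] "every" : N\NP
      [4,7] S\N   >
        [4,6] (S\N)/S   >
          [4,5] "clearly" : ((S\N)/S)/S
          [5,6] "a" : S
        [6,7] "found" : S
    [7,8] "liked" : (S\(NP/S))\S

[0,1] (NP/S)/NP  lex  "plan"
[1,2] NP  lex  "often"
[0,2] NP/S  >  k=1
[2,3] NP  lex  "built"
[3,4] N\NP  lex  "every"
[2,4] N  <  k=3
[4,5] ((S\N)/S)/S  lex  "clearly"
[5,6] S  lex  "a"
[4,6] (S\N)/S  >  k=5
[6,7] S  lex  "found"
[4,7] S\N  >  k=6
[2,7] S  <  k=4
[7,8] (S\(NP/S))\S  lex  "liked"
[2,8] S\(NP/S)  <  k=7
[0,8] S  <  k=2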